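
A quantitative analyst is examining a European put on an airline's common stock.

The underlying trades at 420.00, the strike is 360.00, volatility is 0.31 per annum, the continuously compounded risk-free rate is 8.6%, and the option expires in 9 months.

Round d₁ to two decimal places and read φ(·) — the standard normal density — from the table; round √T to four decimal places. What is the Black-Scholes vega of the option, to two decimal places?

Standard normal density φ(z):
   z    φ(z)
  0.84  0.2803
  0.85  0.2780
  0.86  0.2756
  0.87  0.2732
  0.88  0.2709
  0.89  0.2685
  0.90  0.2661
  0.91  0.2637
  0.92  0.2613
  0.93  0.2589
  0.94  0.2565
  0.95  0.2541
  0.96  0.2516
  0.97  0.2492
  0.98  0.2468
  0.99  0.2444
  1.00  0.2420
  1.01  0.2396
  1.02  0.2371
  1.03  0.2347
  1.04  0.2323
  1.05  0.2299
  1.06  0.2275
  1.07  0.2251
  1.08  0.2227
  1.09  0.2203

σ√T = 0.31·√0.75 = 0.2685
d₁ = [ln(420/360) + (0.086 + 0.31²/2)·0.75] / 0.2685 = [0.1542 + 0.1005] / 0.2685 = 0.9487 which rounds to 0.95
√T = √0.75 = 0.8660
φ(d₁) = φ(0.95) = 0.2541
vega = S·φ(d₁)·√T = 420·0.2541·0.8660 = 92.4213
(Call and put vega coincide under Black-Scholes.)

92.42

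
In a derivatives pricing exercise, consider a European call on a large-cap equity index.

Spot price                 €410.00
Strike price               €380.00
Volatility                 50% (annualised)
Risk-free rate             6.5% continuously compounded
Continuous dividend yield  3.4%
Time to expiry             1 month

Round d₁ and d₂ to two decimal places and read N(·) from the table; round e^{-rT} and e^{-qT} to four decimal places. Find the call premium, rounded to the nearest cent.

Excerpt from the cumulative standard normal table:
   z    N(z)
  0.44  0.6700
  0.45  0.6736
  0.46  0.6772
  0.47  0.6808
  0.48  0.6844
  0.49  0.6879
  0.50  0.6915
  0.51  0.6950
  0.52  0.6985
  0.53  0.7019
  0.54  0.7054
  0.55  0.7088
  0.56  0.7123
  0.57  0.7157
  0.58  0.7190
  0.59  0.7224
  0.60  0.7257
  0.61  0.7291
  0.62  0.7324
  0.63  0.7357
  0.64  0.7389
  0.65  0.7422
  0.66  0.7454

T = 0.08333;  σ√T = 0.1443
d₁ = [ln(410/380) + (0.065 − 0.034 + ½·0.5²)·0.08333] / (σ√T) = (0.0760 + 0.0130) / 0.1443 = 0.6165 ≈ 0.62
d₂ = 0.6165 − 0.1443 = 0.4722 ≈ 0.47
e^(−qT) = e^(−0.034·0.08333) = 0.9972;  e^(−rT) = e^(−0.065·0.08333) = 0.9946
N(d₁) = N(0.62) = 0.7324;  N(d₂) = N(0.47) = 0.6808
C = 410·0.9972·0.7324 − 380·0.9946·0.6808 = 299.4432 − 257.3070 = 42.1362

€42.14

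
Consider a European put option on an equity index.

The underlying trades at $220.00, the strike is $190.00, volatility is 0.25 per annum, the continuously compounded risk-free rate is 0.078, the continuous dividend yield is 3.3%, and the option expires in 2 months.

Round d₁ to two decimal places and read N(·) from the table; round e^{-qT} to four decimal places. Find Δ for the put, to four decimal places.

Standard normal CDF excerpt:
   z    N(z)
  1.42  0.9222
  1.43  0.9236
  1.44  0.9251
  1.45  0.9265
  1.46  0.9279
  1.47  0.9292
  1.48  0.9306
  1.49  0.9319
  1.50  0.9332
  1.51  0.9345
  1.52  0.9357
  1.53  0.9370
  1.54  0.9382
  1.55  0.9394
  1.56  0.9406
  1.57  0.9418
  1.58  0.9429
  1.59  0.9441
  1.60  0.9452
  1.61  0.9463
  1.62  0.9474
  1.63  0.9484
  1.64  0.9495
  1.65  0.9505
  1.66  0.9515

σ√T = 0.25 × 0.4082 = 0.1021
d₁ = [ln(220/190) + (0.078 − 0.033 + 0.25²/2)·0.1667] / 0.1021 = [0.1466 + 0.0127] / 0.1021 = 1.5609 → 1.56
N(d₁) = N(1.56) = 0.9406
Δ_put = e^(−qT)·(N(d₁) − 1) = 0.9945·(0.9406 − 1) = -0.0591

-0.0591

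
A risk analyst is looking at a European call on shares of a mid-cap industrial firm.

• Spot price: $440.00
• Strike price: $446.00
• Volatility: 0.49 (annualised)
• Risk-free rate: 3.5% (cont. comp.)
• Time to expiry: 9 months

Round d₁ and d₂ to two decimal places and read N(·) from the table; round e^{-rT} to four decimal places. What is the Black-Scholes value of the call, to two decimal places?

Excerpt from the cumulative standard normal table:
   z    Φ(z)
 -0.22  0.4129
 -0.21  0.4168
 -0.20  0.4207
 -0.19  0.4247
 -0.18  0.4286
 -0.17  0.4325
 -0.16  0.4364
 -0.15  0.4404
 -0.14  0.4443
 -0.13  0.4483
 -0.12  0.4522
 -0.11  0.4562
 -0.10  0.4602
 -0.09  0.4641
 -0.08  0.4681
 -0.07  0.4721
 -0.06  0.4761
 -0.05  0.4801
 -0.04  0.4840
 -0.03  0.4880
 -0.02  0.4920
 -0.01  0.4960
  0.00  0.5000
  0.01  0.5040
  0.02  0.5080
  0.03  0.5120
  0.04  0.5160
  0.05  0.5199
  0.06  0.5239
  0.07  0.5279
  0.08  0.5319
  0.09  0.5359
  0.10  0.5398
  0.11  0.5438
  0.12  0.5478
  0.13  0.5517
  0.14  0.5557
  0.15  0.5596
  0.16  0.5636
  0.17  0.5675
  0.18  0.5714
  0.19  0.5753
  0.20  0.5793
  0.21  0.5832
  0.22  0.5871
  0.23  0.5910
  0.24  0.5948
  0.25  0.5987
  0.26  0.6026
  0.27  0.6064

$75.51

T = 0.75;  σ√T = 0.4244
d₁ = [ln(440/446) + (0.035 + 0.49²/2)·0.75] / 0.4244 = [-0.0135 + 0.1163] / 0.4244 = 0.2421 ≈ 0.24
d₂ = d₁ − σ√T = 0.2421 − 0.4244 = -0.1822 ≈ -0.18
e^(−rT) = e^(−0.035·0.75) = 0.9741
C = 440·N(0.24) − 446·0.9741·N(-0.18) = 440·0.5948 − 446·0.9741·0.4286 = 261.7120 − 186.2047 = 75.5073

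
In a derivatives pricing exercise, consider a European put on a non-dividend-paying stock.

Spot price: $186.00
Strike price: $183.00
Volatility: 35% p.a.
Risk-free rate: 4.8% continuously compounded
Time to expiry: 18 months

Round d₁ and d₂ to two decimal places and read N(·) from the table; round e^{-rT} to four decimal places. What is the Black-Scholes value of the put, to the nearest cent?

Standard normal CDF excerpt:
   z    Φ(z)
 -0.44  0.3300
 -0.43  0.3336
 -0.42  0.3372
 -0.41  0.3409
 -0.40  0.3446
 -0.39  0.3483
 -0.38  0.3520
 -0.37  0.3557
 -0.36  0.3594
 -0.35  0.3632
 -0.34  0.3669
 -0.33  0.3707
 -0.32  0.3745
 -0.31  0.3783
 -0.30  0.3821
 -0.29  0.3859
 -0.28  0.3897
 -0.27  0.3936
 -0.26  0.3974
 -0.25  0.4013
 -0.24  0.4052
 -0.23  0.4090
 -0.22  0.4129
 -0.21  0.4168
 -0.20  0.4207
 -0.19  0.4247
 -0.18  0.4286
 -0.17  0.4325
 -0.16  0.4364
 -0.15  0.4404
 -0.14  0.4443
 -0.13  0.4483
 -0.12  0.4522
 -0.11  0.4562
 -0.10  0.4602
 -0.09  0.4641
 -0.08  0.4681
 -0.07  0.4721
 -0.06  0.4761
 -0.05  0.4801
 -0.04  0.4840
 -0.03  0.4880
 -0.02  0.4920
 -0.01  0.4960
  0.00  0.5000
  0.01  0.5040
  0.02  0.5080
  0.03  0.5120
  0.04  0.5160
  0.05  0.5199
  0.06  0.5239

T = 1.5;  σ√T = 0.4287
d₁ = [ln(186/183) + (0.048 + 0.35²/2)·1.5] / 0.4287 = [0.0163 + 0.1639] / 0.4287 = 0.4202 ⇒ 0.42
d₂ = d₁ − σ√T = 0.4202 − 0.4287 = -0.0084 ⇒ -0.01
e^(−rT) = e^(−0.048·1.5) = 0.9305
P = 183·0.9305·N(0.01) − 186·N(-0.42) = 183·0.9305·0.5040 − 186·0.3372 = 85.8219 − 62.7192 = 23.1027

$23.10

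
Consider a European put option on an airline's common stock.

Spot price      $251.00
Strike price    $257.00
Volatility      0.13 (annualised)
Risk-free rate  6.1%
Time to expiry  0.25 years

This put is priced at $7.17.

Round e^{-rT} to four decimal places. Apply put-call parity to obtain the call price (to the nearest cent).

exp(−rT) = exp(−0.061·0.25) = 0.9849
Put-call parity: C − P = S − K·e^(−rT) = 251 − 257·0.9849 = 251 − 253.1193 = -2.1193
C = P + (C − P) = 7.17 + (-2.1193) = 5.0507

$5.05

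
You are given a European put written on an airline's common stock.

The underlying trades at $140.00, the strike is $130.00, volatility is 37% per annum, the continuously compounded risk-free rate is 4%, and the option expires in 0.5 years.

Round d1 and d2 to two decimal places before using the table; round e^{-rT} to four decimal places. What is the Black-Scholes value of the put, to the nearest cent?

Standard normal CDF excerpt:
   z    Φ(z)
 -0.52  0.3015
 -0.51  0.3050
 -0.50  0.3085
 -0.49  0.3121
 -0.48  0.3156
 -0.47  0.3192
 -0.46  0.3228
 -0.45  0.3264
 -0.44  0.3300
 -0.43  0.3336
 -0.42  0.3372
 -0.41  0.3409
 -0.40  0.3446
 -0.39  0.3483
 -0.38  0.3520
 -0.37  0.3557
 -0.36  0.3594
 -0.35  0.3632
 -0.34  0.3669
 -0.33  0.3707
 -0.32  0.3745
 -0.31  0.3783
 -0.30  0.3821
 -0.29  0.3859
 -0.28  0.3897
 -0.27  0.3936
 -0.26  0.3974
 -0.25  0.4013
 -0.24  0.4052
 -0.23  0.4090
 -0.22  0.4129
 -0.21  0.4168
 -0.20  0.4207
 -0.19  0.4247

σ√T = 0.37·√0.5 = 0.2616
ln(S/K) + (r + σ²/2)T = ln(140/130) + (0.04 + 0.37²/2)·0.5 = 0.0741 + 0.0542 = 0.1283
d₁ = 0.1283 / 0.2616 = 0.4905 which rounds to 0.49
d₂ = d₁ − σ√T = 0.4905 − 0.2616 = 0.2289 which rounds to 0.23
exp(−rT) = exp(−0.04·0.5) = 0.9802
P = 130·0.9802·N(-0.23) − 140·N(-0.49) = 130·0.9802·0.4090 − 140·0.3121 = 52.1172 − 43.6940 = 8.4232

$8.42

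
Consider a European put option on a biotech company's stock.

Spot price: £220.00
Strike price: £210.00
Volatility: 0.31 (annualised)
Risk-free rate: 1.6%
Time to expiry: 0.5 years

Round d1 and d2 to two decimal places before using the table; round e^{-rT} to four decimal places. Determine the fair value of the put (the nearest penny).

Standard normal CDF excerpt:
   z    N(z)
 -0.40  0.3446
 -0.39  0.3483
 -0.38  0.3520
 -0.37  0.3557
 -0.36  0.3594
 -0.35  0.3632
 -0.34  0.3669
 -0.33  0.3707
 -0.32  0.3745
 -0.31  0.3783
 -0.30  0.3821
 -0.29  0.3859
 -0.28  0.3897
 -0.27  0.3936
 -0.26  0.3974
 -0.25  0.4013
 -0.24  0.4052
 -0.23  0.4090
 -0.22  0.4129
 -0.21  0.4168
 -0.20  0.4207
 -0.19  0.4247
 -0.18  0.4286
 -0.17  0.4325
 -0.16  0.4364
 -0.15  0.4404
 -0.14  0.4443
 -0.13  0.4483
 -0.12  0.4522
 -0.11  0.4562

σ√T = 0.31 × 0.7071 = 0.2192
d₁ = [ln(220/210) + (0.016 + ½·0.31²)·0.5] / (σ√T) = (0.0465 + 0.0320) / 0.2192 = 0.3583 → 0.36
d₂ = 0.3583 − 0.2192 = 0.1391 → 0.14
exp(−rT) = exp(−0.016·0.5) = 0.9920
P = 210·0.9920·N(-0.14) − 220·N(-0.36) = 210·0.9920·0.4443 − 220·0.3594 = 92.5566 − 79.0680 = 13.4886

£13.49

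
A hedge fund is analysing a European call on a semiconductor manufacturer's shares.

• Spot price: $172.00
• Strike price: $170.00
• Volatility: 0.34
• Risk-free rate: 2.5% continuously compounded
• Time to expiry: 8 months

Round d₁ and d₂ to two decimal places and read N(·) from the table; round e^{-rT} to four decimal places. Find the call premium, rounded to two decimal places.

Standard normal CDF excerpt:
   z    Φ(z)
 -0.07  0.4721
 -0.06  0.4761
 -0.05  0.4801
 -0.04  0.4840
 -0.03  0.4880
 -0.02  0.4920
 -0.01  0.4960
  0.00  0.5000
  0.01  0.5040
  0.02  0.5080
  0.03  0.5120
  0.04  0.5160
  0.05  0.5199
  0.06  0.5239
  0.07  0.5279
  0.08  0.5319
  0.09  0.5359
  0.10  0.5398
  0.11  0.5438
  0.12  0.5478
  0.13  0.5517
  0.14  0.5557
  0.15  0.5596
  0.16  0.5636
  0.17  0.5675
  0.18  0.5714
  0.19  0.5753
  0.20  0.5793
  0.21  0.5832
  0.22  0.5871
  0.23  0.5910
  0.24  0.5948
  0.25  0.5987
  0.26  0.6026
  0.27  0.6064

$21.38

σ√T = 0.34 × 0.8165 = 0.2776
d₁ = [ln(172/170) + (0.025 + 0.34²/2)·0.6667] / 0.2776 = [0.0117 + 0.0552] / 0.2776 = 0.2410 ≈ 0.24
d₂ = d₁ − σ√T = 0.2410 − 0.2776 = -0.0366 ≈ -0.04
exp(−rT) = exp(−0.025·0.6667) = 0.9835
C = 172·N(0.24) − 170·0.9835·N(-0.04) = 172·0.5948 − 170·0.9835·0.4840 = 102.3056 − 80.9224 = 21.3832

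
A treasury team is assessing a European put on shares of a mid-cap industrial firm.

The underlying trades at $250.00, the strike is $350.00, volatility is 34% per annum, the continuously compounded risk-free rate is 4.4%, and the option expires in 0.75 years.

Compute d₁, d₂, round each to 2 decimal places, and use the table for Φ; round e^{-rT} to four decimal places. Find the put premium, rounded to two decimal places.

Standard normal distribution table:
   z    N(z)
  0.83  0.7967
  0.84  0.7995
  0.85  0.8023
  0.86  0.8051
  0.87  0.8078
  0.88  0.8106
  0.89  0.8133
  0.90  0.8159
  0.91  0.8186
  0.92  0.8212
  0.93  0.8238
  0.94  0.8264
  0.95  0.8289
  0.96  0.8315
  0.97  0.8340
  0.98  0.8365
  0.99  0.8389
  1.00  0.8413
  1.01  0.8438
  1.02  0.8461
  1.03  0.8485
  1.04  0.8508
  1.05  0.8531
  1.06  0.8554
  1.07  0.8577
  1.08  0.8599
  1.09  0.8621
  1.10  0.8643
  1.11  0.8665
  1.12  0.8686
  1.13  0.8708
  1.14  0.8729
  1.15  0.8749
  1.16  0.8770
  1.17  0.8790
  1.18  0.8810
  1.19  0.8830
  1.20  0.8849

$95.68

σ√T = 0.34·√0.75 = 0.2944
d₁ = [ln(250/350) + (0.044 + 0.34²/2)·0.75] / 0.2944 = [-0.3365 + 0.0764] / 0.2944 = -0.8834 which rounds to -0.88
d₂ = d₁ − σ√T = -0.8834 − 0.2944 = -1.1779 which rounds to -1.18
exp(−rT) = exp(−0.044·0.75) = 0.9675
P = 350·0.9675·N(1.18) − 250·N(0.88) = 350·0.9675·0.8810 − 250·0.8106 = 298.3286 − 202.6500 = 95.6786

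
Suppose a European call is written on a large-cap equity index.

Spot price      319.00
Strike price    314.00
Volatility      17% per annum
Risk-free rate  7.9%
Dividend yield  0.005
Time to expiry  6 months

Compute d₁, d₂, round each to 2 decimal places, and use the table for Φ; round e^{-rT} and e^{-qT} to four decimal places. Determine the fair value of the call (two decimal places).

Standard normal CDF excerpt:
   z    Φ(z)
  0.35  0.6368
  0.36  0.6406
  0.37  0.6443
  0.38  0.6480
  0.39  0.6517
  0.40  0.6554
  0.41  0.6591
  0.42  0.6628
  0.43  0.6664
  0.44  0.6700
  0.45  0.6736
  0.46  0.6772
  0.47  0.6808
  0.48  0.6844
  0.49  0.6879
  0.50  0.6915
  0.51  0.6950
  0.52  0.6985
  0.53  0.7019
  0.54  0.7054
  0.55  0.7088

T = 0.5;  σ√T = 0.1202
d₁ = [ln(319/314) + (0.079 − 0.005 + 0.17²/2)·0.5] / 0.1202 = [0.0158 + 0.0442] / 0.1202 = 0.4993 which rounds to 0.50
d₂ = d₁ − σ√T = 0.4993 − 0.1202 = 0.3791 which rounds to 0.38
exp(−qT) = exp(−0.005·0.5) = 0.9975;  exp(−rT) = exp(−0.079·0.5) = 0.9613
N(d₁) = N(0.50) = 0.6915;  N(d₂) = N(0.38) = 0.6480
C = 319·0.9975·0.6915 − 314·0.9613·0.6480 = 220.0370 − 195.5976 = 24.4394

24.44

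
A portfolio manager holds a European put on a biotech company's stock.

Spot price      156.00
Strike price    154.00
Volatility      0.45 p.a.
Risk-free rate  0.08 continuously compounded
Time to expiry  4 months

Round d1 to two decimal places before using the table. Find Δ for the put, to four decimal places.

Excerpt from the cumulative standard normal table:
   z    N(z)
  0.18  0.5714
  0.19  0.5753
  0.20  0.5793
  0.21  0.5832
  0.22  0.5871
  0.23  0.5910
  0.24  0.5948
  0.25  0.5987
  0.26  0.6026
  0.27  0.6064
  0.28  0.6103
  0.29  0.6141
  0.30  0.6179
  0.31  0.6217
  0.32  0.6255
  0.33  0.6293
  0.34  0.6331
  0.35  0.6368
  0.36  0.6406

-0.3897

σ√T = 0.45·√0.3333 = 0.2598
ln(S/K) + (r + σ²/2)T = ln(156/154) + (0.08 + 0.45²/2)·0.3333 = 0.0129 + 0.0604 = 0.0733
d₁ = 0.0733 / 0.2598 = 0.2822 → 0.28
N(d₁) = N(0.28) = 0.6103
Δ_put = N(d₁) − 1 = 0.6103 − 1 = -0.3897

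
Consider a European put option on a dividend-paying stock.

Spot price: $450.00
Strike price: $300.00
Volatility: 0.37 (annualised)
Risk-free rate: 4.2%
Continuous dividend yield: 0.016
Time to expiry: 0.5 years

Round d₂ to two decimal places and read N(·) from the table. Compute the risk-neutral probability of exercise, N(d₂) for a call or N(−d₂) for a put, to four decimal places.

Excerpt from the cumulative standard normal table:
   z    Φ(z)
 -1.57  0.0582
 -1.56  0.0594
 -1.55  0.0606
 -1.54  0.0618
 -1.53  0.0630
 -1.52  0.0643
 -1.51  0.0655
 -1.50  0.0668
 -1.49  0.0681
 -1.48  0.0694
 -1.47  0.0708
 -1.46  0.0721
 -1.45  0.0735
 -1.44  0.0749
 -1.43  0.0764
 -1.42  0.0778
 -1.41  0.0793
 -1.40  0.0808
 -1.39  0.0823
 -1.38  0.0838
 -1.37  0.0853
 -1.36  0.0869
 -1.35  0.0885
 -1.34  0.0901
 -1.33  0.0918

σ√T = 0.37 × 0.7071 = 0.2616
d₁ = [ln(450/300) + (0.042 − 0.016 + 0.37²/2)·0.5] / 0.2616 = [0.4055 + 0.0472] / 0.2616 = 1.7303 → 1.73
d₂ = d₁ − σ√T = 1.7303 − 0.2616 = 1.4686 → 1.47
Pr(exercise) under Q = N(−d₂) = N(-1.47) = 0.0708

0.0708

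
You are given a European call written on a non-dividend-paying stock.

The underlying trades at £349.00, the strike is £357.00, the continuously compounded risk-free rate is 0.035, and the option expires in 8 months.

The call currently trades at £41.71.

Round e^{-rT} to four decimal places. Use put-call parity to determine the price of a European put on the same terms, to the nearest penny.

£41.46

e^(−rT) = e^(−0.035·0.6667) = 0.9769
Put-call parity: C − P = S − K·e^(−rT) = 349 − 357·0.9769 = 349 − 348.7533 = 0.2467
P = C − (C − P) = 41.71 − (0.2467) = 41.4633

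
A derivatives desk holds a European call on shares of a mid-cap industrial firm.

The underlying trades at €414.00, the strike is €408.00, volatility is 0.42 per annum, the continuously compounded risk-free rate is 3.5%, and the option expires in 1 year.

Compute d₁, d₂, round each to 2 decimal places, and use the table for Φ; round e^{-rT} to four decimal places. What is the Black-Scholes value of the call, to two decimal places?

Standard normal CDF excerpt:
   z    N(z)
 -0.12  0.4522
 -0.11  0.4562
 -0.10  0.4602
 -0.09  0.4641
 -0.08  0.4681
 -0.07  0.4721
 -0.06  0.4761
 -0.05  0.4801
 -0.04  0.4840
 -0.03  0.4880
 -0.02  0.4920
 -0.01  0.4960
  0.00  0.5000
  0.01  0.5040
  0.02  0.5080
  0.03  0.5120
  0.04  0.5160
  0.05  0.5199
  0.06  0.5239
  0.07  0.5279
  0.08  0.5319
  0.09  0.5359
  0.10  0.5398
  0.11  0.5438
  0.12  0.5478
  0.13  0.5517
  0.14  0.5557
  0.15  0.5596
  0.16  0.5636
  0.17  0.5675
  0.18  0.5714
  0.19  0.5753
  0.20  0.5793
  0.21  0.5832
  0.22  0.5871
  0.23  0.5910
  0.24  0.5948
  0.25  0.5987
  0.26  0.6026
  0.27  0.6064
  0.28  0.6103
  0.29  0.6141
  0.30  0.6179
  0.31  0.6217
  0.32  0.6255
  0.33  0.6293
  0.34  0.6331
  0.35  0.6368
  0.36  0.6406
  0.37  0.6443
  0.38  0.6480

T = 1;  σ√T = 0.4200
d₁ = [ln(414/408) + (0.035 + 0.42²/2)·1] / 0.4200 = [0.0146 + 0.1232] / 0.4200 = 0.3281 ≈ 0.33
d₂ = d₁ − σ√T = 0.3281 − 0.4200 = -0.0919 ≈ -0.09
e^(−rT) = e^(−0.035·1) = 0.9656
N(d₁) = N(0.33) = 0.6293;  N(d₂) = N(-0.09) = 0.4641
C = 414·0.6293 − 408·0.9656·0.4641 = 260.5302 − 182.8391 = 77.6911

€77.69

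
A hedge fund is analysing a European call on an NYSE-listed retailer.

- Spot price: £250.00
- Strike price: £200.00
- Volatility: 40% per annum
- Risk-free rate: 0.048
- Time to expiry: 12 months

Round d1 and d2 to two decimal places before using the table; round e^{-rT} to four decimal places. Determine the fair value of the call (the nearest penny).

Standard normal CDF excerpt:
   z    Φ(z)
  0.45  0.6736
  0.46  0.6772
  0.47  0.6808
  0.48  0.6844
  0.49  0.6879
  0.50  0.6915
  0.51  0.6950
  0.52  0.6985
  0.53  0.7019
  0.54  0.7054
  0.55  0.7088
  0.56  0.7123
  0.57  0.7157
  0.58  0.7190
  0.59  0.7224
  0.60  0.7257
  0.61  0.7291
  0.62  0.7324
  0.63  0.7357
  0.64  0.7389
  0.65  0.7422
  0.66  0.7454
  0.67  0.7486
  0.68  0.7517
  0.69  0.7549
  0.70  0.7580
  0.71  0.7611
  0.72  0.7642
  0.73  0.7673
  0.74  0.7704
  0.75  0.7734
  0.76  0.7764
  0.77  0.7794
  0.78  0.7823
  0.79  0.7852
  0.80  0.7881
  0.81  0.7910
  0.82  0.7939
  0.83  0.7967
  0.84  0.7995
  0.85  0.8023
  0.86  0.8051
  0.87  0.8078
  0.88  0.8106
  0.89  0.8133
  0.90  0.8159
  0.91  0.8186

£72.19

T = 1;  σ√T = 0.4000
d₁ = [ln(250/200) + (0.048 + 0.4²/2)·1] / 0.4000 = [0.2231 + 0.1280] / 0.4000 = 0.8779 which rounds to 0.88
d₂ = d₁ − σ√T = 0.8779 − 0.4000 = 0.4779 which rounds to 0.48
e^(−rT) = e^(−0.048·1) = 0.9531
N(d₁) = N(0.88) = 0.8106;  N(d₂) = N(0.48) = 0.6844
C = 250·0.8106 − 200·0.9531·0.6844 = 202.6500 − 130.4603 = 72.1897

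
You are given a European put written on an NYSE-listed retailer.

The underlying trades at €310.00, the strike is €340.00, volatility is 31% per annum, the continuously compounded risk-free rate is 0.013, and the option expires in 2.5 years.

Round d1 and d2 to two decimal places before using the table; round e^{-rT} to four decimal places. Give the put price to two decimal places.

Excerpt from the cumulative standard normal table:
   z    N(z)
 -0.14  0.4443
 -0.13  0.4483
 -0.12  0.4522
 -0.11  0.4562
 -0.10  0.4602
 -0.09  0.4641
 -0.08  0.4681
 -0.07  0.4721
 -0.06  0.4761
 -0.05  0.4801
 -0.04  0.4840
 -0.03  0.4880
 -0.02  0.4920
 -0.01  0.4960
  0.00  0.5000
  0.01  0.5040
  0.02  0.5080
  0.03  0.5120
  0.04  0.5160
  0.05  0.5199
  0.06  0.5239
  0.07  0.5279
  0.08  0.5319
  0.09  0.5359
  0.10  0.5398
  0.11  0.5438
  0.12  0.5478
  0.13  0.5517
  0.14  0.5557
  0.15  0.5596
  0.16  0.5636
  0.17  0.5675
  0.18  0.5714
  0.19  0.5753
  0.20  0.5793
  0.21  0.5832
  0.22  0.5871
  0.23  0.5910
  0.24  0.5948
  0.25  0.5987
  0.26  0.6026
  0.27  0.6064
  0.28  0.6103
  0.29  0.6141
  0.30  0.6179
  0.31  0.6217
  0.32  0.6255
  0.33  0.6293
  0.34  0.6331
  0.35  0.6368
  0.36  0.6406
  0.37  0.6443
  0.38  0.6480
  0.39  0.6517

σ√T = 0.31·√2.5 = 0.4902
d₁ = [ln(310/340) + (0.013 + ½·0.31²)·2.5] / (σ√T) = (-0.0924 + 0.1526) / 0.4902 = 0.1229 ≈ 0.12
d₂ = 0.1229 − 0.4902 = -0.3672 ≈ -0.37
e^(−rT) = e^(−0.013·2.5) = 0.9680
N(−d₂) = N(0.37) = 0.6443;  N(−d₁) = N(-0.12) = 0.4522
P = 340·0.9680·0.6443 − 310·0.4522 = 212.0520 − 140.1820 = 71.8700

€71.87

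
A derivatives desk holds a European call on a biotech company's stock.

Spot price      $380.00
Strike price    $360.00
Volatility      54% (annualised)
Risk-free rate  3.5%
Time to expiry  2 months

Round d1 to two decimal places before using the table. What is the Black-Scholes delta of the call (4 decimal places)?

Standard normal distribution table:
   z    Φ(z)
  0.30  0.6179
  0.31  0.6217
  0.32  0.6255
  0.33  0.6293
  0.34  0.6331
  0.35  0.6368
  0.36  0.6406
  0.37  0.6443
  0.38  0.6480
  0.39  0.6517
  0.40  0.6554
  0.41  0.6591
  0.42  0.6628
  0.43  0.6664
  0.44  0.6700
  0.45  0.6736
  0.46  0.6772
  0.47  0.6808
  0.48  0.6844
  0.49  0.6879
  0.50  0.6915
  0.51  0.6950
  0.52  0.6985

σ√T = 0.54 × 0.4082 = 0.2205
ln(S/K) + (r + σ²/2)T = ln(380/360) + (0.035 + 0.54²/2)·0.1667 = 0.0541 + 0.0301 = 0.0842
d₁ = 0.0842 / 0.2205 = 0.3819 ≈ 0.38
N(d₁) = N(0.38) = 0.6480
Δ_call = N(d₁) = 0.6480

0.6480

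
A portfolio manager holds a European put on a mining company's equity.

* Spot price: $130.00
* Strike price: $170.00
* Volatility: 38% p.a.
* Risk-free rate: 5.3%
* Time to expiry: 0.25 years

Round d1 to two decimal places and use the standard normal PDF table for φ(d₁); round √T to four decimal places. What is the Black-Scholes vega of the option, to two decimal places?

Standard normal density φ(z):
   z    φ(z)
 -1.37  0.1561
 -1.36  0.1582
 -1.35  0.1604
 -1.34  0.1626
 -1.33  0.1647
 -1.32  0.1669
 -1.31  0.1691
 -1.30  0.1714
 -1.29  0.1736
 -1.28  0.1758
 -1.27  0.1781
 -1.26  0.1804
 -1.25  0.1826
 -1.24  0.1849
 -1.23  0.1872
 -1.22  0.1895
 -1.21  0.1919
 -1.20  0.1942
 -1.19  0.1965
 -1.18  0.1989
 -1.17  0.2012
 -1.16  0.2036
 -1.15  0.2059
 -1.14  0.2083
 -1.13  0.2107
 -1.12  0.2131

σ√T = 0.38 × 0.5000 = 0.1900
d₁ = [ln(130/170) + (0.053 + 0.38²/2)·0.25] / 0.1900 = [-0.2683 + 0.0313] / 0.1900 = -1.2472 → -1.25
√T = √0.25 = 0.5000
φ(d₁) = φ(-1.25) = 0.1826
vega = S·φ(d₁)·√T = 130·0.1826·0.5000 = 11.8690

11.87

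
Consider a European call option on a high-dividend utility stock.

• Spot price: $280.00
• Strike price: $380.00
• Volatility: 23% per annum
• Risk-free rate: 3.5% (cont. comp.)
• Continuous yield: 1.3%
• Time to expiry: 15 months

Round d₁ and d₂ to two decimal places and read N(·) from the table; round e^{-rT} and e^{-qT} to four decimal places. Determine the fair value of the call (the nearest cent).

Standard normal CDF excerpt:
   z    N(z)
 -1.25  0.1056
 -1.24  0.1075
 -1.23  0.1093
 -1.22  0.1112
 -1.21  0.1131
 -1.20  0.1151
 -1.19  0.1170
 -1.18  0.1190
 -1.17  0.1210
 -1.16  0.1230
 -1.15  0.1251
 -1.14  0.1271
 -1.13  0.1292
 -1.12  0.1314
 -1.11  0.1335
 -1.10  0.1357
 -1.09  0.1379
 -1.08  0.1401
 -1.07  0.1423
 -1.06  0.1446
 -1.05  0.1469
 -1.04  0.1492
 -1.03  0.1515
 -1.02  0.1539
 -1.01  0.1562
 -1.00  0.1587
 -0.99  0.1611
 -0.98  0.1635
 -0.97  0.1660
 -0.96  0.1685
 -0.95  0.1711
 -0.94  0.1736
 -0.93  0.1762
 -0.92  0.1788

T = 1.25;  σ√T = 0.2571
ln(S/K) + (r − q + σ²/2)T = ln(280/380) + (0.035 − 0.013 + 0.23²/2)·1.25 = -0.3054 + 0.0606 = -0.2448
d₁ = -0.2448 / 0.2571 = -0.9521 ⇒ -0.95
d₂ = d₁ − σ√T = -0.9521 − 0.2571 = -1.2092 ⇒ -1.21
exp(−qT) = exp(−0.013·1.25) = 0.9839;  exp(−rT) = exp(−0.035·1.25) = 0.9572
N(d₁) = N(-0.95) = 0.1711;  N(d₂) = N(-1.21) = 0.1131
C = 280·0.9839·0.1711 − 380·0.9572·0.1131 = 47.1367 − 41.1385 = 5.9981

$6.00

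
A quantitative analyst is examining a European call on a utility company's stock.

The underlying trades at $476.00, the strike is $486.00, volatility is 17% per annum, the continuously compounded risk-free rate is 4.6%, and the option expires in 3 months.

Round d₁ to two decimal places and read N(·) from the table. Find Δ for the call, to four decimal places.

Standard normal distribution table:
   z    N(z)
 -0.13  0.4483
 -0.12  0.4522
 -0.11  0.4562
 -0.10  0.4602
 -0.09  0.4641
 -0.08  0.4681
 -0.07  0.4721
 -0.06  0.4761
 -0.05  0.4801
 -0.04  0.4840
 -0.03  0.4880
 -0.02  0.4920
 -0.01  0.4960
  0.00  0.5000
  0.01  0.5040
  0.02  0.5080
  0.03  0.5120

σ√T = 0.17·√0.25 = 0.0850
d₁ = [ln(476/486) + (0.046 + 0.17²/2)·0.25] / 0.0850 = [-0.0208 + 0.0151] / 0.0850 = -0.0668 → -0.07
N(d₁) = N(-0.07) = 0.4721
Δ_call = N(d₁) = 0.4721

0.4721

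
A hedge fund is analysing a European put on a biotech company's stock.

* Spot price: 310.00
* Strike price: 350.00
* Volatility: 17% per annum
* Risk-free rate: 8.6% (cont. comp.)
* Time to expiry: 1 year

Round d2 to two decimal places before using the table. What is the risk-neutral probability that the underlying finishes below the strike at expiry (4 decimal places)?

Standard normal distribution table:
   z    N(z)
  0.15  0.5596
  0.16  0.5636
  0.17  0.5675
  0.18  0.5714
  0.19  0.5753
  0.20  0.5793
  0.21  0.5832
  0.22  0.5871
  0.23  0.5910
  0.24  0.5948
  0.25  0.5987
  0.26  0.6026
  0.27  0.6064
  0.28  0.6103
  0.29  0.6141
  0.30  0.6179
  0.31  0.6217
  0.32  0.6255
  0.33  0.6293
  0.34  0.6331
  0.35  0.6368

T = 1;  σ√T = 0.1700
d₁ = [ln(310/350) + (0.086 + 0.17²/2)·1] / 0.1700 = [-0.1214 + 0.1004] / 0.1700 = -0.1230 → -0.12
d₂ = d₁ − σ√T = -0.1230 − 0.1700 = -0.2930 → -0.29
Risk-neutral Pr[S_T < K] = N(−d₂) = N(0.29) = 0.6141

0.6141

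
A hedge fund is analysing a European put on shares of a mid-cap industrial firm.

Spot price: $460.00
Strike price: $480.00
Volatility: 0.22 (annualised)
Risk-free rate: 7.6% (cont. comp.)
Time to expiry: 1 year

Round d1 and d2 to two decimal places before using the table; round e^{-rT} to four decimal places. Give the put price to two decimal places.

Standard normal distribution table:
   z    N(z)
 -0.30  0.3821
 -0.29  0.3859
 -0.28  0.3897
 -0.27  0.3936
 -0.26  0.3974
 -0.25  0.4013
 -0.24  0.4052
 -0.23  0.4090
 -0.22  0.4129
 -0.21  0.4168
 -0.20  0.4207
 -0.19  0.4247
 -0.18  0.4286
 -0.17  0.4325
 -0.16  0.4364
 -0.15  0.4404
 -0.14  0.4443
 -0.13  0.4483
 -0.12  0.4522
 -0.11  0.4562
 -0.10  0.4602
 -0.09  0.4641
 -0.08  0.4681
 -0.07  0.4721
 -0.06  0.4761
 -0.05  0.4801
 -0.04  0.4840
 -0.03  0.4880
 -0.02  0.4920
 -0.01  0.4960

σ√T = 0.22 × 1.0000 = 0.2200
d₁ = [ln(460/480) + (0.076 + 0.22²/2)·1] / 0.2200 = [-0.0426 + 0.1002] / 0.2200 = 0.2620 which rounds to 0.26
d₂ = d₁ − σ√T = 0.2620 − 0.2200 = 0.0420 which rounds to 0.04
e^(−rT) = e^(−0.076·1) = 0.9268
P = 480·0.9268·N(-0.04) − 460·N(-0.26) = 480·0.9268·0.4840 − 460·0.3974 = 215.3142 − 182.8040 = 32.5102

$32.51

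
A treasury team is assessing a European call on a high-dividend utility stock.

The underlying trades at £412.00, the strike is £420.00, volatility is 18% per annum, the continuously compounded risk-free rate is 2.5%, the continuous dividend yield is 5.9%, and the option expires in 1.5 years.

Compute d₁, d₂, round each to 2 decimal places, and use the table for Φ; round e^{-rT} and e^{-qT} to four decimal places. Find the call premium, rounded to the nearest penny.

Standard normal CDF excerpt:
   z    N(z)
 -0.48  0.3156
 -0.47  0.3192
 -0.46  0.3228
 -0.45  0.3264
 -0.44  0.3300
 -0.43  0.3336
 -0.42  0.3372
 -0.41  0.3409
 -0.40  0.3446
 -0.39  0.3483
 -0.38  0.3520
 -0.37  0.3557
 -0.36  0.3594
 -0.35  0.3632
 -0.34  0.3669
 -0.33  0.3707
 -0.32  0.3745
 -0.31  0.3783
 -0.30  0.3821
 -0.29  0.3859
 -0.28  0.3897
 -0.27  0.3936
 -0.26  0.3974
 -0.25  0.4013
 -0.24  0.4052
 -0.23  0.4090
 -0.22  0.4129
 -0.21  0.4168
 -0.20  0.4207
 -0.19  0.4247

σ√T = 0.18·√1.5 = 0.2205
d₁ = [ln(412/420) + (0.025 − 0.059 + 0.18²/2)·1.5] / 0.2205 = [-0.0192 − 0.0267] / 0.2205 = -0.2083 ≈ -0.21
d₂ = d₁ − σ√T = -0.2083 − 0.2205 = -0.4288 ≈ -0.43
exp(−qT) = exp(−0.059·1.5) = 0.9153;  exp(−rT) = exp(−0.025·1.5) = 0.9632
N(d₁) = N(-0.21) = 0.4168;  N(d₂) = N(-0.43) = 0.3336
C = 412·0.9153·0.4168 − 420·0.9632·0.3336 = 157.1768 − 134.9559 = 22.2209

£22.22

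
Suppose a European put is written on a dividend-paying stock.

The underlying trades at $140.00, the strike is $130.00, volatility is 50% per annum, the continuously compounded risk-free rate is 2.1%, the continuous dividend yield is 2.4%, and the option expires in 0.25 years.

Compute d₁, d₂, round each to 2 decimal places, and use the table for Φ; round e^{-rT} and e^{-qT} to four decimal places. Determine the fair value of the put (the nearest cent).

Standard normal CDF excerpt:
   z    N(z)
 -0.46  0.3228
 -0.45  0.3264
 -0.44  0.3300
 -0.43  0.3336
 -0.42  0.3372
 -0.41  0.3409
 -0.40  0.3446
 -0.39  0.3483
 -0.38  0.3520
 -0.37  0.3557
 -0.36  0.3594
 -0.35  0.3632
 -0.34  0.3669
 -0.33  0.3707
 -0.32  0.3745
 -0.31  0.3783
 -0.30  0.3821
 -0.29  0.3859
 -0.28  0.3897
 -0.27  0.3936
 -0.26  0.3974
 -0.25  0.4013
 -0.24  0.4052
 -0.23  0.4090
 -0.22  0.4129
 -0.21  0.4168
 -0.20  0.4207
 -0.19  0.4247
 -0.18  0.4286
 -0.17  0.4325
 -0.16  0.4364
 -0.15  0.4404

σ√T = 0.5 × 0.5000 = 0.2500
d₁ = [ln(140/130) + (0.021 − 0.024 + ½·0.5²)·0.25] / (σ√T) = (0.0741 + 0.0305) / 0.2500 = 0.4184 → 0.42
d₂ = 0.4184 − 0.2500 = 0.1684 → 0.17
e^(−qT) = e^(−0.024·0.25) = 0.9940;  e^(−rT) = e^(−0.021·0.25) = 0.9948
N(−d₂) = N(-0.17) = 0.4325;  N(−d₁) = N(-0.42) = 0.3372
P = 130·0.9948·0.4325 − 140·0.9940·0.3372 = 55.9326 − 46.9248 = 9.0079

$9.01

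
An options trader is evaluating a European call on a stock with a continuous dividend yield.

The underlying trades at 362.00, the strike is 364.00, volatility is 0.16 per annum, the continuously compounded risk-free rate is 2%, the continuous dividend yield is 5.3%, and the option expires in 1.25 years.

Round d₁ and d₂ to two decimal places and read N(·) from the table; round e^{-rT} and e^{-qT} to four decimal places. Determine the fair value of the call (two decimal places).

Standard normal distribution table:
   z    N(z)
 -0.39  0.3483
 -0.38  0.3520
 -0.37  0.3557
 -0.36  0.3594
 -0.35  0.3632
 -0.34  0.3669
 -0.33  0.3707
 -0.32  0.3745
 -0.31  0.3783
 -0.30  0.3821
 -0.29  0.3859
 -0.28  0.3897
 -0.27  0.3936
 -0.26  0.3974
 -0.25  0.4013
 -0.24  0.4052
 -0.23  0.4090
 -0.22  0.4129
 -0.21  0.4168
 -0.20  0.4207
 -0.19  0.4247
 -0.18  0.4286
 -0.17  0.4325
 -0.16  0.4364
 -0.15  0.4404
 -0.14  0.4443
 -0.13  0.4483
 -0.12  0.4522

17.59

σ√T = 0.16·√1.25 = 0.1789
d₁ = [ln(362/364) + (0.02 − 0.053 + ½·0.16²)·1.25] / (σ√T) = (-0.0055 − 0.0253) / 0.1789 = -0.1720 ≈ -0.17
d₂ = -0.1720 − 0.1789 = -0.3508 ≈ -0.35
e^(−qT) = e^(−0.053·1.25) = 0.9359;  e^(−rT) = e^(−0.02·1.25) = 0.9753
C = 362·0.9359·N(-0.17) − 364·0.9753·N(-0.35) = 362·0.9359·0.4325 − 364·0.9753·0.3632 = 146.5292 − 128.9393 = 17.5898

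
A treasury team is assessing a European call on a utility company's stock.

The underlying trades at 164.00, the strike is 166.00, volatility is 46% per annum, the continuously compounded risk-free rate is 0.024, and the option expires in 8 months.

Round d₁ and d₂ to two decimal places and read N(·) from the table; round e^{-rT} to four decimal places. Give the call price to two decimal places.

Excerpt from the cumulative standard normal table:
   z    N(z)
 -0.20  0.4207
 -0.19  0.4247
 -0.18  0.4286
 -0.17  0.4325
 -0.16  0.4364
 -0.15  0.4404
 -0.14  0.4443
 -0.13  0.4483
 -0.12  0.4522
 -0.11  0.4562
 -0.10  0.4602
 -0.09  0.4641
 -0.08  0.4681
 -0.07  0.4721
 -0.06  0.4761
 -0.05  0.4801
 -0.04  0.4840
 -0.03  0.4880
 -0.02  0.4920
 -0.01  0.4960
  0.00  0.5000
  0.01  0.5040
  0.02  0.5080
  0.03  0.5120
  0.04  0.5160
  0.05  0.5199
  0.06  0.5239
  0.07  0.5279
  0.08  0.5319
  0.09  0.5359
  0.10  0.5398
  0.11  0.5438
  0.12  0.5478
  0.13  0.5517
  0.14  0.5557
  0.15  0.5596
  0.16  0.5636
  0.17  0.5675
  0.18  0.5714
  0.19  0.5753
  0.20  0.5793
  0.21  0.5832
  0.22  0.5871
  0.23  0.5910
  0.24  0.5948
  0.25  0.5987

24.99

σ√T = 0.46·√0.6667 = 0.3756
ln(S/K) + (r + σ²/2)T = ln(164/166) + (0.024 + 0.46²/2)·0.6667 = -0.0121 + 0.0865 = 0.0744
d₁ = 0.0744 / 0.3756 = 0.1981 which rounds to 0.20
d₂ = d₁ − σ√T = 0.1981 − 0.3756 = -0.1775 which rounds to -0.18
exp(−rT) = exp(−0.024·0.6667) = 0.9841
C = 164·N(0.20) − 166·0.9841·N(-0.18) = 164·0.5793 − 166·0.9841·0.4286 = 95.0052 − 70.0164 = 24.9888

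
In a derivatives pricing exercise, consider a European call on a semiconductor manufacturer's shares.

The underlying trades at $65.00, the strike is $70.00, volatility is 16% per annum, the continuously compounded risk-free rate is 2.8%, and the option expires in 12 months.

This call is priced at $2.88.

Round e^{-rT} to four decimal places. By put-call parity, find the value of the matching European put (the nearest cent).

$5.95

e^(−rT) = e^(−0.028·1) = 0.9724
Put-call parity: C − P = S − K·e^(−rT) = 65 − 70·0.9724 = 65 − 68.0680 = -3.0680
P = C − (C − P) = 2.88 − (-3.0680) = 5.9480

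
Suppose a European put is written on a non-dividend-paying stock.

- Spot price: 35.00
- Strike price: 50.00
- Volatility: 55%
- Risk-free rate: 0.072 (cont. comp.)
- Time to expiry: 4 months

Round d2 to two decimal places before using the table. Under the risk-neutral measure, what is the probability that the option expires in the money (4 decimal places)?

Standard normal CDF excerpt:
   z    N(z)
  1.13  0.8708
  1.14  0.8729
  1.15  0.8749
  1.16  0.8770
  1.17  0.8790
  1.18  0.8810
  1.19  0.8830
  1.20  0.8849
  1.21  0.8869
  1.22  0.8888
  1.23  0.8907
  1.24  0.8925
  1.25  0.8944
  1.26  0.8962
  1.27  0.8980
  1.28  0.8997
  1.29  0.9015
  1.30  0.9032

0.8869

T = 0.3333;  σ√T = 0.3175
d₁ = [ln(35/50) + (0.072 + 0.55²/2)·0.3333] / 0.3175 = [-0.3567 + 0.0744] / 0.3175 = -0.8889 → -0.89
d₂ = d₁ − σ√T = -0.8889 − 0.3175 = -1.2064 → -1.21
Risk-neutral Pr[S_T < K] = N(−d₂) = N(1.21) = 0.8869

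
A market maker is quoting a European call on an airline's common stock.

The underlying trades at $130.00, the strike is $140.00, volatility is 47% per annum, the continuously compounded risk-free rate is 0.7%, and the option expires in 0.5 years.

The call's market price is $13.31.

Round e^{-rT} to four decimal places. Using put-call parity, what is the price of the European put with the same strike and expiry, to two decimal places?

exp(−rT) = exp(−0.007·0.5) = 0.9965
Put-call parity: C − P = S − K·e^(−rT) = 130 − 140·0.9965 = 130 − 139.5100 = -9.5100
P = C − (C − P) = 13.31 − (-9.5100) = 22.8200

$22.82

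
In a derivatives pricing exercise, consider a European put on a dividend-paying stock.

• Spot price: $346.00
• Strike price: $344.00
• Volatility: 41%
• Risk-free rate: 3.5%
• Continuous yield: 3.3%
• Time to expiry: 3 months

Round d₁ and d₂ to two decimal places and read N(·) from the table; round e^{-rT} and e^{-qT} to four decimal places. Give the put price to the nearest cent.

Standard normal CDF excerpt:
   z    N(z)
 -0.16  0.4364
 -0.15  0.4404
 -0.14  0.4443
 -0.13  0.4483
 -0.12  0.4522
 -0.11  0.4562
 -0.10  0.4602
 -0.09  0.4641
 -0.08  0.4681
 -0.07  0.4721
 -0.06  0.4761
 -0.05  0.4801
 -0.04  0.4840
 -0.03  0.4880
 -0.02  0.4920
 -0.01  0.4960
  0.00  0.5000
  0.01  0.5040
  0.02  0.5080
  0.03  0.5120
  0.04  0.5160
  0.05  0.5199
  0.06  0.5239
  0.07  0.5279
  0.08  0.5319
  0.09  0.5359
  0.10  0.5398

$26.18

σ√T = 0.41 × 0.5000 = 0.2050
ln(S/K) + (r − q + σ²/2)T = ln(346/344) + (0.035 − 0.033 + 0.41²/2)·0.25 = 0.0058 + 0.0215 = 0.0273
d₁ = 0.0273 / 0.2050 = 0.1332 ≈ 0.13
d₂ = d₁ − σ√T = 0.1332 − 0.2050 = -0.0718 ≈ -0.07
e^(−qT) = e^(−0.033·0.25) = 0.9918;  e^(−rT) = e^(−0.035·0.25) = 0.9913
N(−d₂) = N(0.07) = 0.5279;  N(−d₁) = N(-0.13) = 0.4483
P = 344·0.9913·0.5279 − 346·0.9918·0.4483 = 180.0177 − 153.8399 = 26.1778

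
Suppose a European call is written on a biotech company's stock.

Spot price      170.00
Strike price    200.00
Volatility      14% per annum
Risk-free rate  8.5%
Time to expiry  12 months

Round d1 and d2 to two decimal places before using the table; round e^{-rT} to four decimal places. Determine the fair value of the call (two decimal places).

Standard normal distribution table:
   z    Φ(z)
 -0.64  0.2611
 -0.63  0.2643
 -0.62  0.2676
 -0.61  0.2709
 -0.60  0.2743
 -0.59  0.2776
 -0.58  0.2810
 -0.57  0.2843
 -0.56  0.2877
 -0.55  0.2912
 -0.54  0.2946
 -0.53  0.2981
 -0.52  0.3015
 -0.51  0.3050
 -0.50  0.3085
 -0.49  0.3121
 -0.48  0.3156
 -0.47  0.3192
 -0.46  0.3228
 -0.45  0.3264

4.49

σ√T = 0.14·√1 = 0.1400
ln(S/K) + (r + σ²/2)T = ln(170/200) + (0.085 + 0.14²/2)·1 = -0.1625 + 0.0948 = -0.0677
d₁ = -0.0677 / 0.1400 = -0.4837 → -0.48
d₂ = d₁ − σ√T = -0.4837 − 0.1400 = -0.6237 → -0.62
e^(−rT) = e^(−0.085·1) = 0.9185
N(d₁) = N(-0.48) = 0.3156;  N(d₂) = N(-0.62) = 0.2676
C = 170·0.3156 − 200·0.9185·0.2676 = 53.6520 − 49.1581 = 4.4939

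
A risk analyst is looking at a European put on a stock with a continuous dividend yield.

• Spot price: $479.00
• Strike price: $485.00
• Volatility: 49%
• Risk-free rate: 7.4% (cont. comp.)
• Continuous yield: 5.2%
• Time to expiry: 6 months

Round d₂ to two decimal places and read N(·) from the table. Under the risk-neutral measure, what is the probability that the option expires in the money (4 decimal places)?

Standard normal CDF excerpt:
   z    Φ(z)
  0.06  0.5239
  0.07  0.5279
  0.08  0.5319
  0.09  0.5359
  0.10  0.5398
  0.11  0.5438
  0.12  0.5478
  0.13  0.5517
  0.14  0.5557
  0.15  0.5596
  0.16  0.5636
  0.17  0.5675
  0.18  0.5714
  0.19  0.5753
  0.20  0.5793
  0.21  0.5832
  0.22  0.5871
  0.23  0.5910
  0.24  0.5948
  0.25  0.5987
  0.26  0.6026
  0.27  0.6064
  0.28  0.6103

σ√T = 0.49·√0.5 = 0.3465
d₁ = [ln(479/485) + (0.074 − 0.052 + ½·0.49²)·0.5] / (σ√T) = (-0.0124 + 0.0710) / 0.3465 = 0.1691 which rounds to 0.17
d₂ = 0.1691 − 0.3465 = -0.1774 which rounds to -0.18
Risk-neutral Pr[S_T < K] = N(−d₂) = N(0.18) = 0.5714

0.5714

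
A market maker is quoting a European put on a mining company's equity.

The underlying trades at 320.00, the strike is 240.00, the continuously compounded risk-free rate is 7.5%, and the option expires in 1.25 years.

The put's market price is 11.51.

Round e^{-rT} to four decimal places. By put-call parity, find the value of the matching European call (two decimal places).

112.99

e^(−rT) = e^(−0.075·1.25) = 0.9105
Put-call parity: C − P = S − K·e^(−rT) = 320 − 240·0.9105 = 320 − 218.5200 = 101.4800
C = P + (C − P) = 11.51 + (101.4800) = 112.9900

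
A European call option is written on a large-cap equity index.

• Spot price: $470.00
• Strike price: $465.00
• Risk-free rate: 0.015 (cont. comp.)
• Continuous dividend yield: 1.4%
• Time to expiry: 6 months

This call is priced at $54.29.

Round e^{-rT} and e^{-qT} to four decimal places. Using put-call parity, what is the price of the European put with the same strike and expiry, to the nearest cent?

exp(−qT) = exp(−0.014·0.5) = 0.9930;  exp(−rT) = exp(−0.015·0.5) = 0.9925
Put-call parity: C − P = S·e^(−qT) − K·e^(−rT) = 470·0.9930 − 465·0.9925 = 466.7100 − 461.5125 = 5.1975
P = C − (C − P) = 54.29 − (5.1975) = 49.0925

$49.09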